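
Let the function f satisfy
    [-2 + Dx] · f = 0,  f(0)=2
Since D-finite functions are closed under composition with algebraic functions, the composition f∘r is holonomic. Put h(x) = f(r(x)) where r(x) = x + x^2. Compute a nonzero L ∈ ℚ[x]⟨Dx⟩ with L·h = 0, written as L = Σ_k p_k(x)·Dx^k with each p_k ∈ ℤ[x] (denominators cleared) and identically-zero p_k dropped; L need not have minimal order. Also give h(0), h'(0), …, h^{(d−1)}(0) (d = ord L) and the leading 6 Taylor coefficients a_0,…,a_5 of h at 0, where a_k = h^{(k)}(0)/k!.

L = (-2 - 4·x) + Dx  (order 1).
h: a_k = 2, 4, 8, 32/3, 40/3, 208/15, …
ICs: h(0) = 2.

f: a_k = 2, 4, 4, 8/3, 4/3, 8/15, …
f∘r: x↦r, Dx↦Dx/r' in L_f ⇒ L₀.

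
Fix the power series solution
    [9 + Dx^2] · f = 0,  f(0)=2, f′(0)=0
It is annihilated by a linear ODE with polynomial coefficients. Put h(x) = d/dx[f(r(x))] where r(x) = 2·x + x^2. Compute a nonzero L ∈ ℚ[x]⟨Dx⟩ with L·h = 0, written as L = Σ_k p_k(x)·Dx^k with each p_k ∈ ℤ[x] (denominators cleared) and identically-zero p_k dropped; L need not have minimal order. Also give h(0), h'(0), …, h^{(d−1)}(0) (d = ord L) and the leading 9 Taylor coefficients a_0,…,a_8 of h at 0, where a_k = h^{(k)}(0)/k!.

L = (39 + 144·x + 216·x^2 + 144·x^3 + 36·x^4) + (-3 - 3·x)·Dx + (1 + 2·x + x^2)·Dx^2  (order 2).
h: a_k = 0, -72, -108, 396, 1080, 972/5, -11718/5, -110862/35, 2916/35, …
ICs: h(0) = 0, h′(0) = -72.

f: a_k = 2, 0, -9, 0, 27/4, 0, -81/40, 0, 729/2240, …
L₀ from L_f via x↦r, Dx↦r'^{-1}Dx.
Differentiate: ansatz ord ≤ ord L₀ ⇒ L.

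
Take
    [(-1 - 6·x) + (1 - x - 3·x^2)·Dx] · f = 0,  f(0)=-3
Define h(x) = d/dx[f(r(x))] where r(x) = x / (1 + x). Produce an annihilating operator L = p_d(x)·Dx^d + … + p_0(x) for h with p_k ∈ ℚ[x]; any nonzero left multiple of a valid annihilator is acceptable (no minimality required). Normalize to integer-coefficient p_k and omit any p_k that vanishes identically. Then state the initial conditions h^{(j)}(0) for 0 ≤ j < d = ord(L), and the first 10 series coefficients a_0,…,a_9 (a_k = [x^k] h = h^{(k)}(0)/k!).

f: a_k = -3, -3, -12, -21, -57, -120, -291, -651, -1524, -3477, …
L₀ from L_f via x↦r, Dx↦r'^{-1}Dx.
h=h₀': d/dx-closure on L₀ ⇒ L.
L = (6 + 18·x + 72·x^2 + 42·x^3) + (-1 - 9·x - 12·x^2 + 17·x^3 + 21·x^4)·Dx  (order 1).
h: a_k = -3, -18, 0, -108, 135, -648, 1323, -4104, 9720, -26190, …
ICs: h(0) = -3.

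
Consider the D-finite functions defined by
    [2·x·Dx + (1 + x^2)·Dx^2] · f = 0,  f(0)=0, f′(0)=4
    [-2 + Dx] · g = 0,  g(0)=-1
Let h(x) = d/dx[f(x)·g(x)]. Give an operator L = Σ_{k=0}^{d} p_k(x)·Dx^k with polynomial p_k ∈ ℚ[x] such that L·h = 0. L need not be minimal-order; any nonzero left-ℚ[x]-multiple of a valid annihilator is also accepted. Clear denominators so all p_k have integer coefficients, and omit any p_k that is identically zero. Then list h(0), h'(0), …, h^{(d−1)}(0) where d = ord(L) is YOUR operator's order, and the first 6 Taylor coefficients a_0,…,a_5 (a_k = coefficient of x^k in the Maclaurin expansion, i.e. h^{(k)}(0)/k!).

f: a_k = 0, 4, 0, -4/3, 0, 4/5, …
g: a_k = -1, -2, -2, -4/3, -2/3, -4/15, …
h₀=f·g: eliminate ⇒ L₀, order ≤ 2·1.
h=h₀': d/dx-closure on L₀ ⇒ L.
L = (2 - 8·x + 14·x^2 - 8·x^3 + 4·x^4) + (-3 + 6·x - 11·x^2 + 6·x^3 - 4·x^4)·Dx + (1 - x + 2·x^2 - x^3 + x^4)·Dx^2  (order 2).
h: a_k = -4, -16, -20, -32/3, -4, -16/3, …
ICs: h(0) = -4, h′(0) = -16.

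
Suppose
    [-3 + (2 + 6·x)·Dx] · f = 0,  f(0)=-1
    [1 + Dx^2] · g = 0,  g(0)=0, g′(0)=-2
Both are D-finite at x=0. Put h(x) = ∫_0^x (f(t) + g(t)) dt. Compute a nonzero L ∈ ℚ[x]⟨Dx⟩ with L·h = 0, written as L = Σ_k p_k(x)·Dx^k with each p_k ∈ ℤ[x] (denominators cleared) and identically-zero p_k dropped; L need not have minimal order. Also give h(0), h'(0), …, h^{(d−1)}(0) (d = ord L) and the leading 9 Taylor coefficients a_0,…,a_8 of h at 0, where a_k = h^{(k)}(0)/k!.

L = (-93 - 72·x - 108·x^2)·Dx + (-10 + 18·x + 216·x^2 + 216·x^3)·Dx^2 + (-93 - 72·x - 108·x^2)·Dx^3 + (-10 + 18·x + 216·x^2 + 216·x^3)·Dx^4  (order 4).
h: a_k = 0, -1, -7/4, 3/8, -65/192, 81/128, -25579/23040, 2187/1024, -22733609/5160960, …
ICs: h(0) = 0, h′(0) = -1, h′′(0) = -7/2, h′′′(0) = 9/4.

f: a_k = -1, -3/2, 9/8, -27/16, 405/128, -1701/256, 15309/1024, -72171/2048, 2814669/32768, …
g: a_k = 0, -2, 0, 1/3, 0, -1/60, 0, 1/2520, 0, …
f+g: L₀ = lclm(L_f,L_g), ord ≤ 1+2.
∫: right-multiply L₀ by Dx.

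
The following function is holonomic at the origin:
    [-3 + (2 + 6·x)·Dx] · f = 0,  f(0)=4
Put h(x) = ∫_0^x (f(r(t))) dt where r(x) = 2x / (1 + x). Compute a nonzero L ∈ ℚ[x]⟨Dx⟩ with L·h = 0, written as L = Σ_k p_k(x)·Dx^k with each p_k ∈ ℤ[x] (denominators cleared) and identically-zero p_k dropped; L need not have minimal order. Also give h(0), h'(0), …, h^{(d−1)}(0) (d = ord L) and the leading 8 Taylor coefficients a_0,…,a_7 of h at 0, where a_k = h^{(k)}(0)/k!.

L = -3·Dx + (1 + 8·x + 7·x^2)·Dx^2  (order 2).
h: a_k = 0, 4, 6, -10, 51/2, -861/10, 1379/4, -6141/4, …
ICs: h(0) = 0, h′(0) = 4.

f: a_k = 4, 6, -9/2, 27/4, -405/32, 1701/64, -15309/256, 72171/512, …
h₀=f(r): pull back L_f along r ⇒ L₀.
h=∫₀ˣh₀: take L = L₀·Dx.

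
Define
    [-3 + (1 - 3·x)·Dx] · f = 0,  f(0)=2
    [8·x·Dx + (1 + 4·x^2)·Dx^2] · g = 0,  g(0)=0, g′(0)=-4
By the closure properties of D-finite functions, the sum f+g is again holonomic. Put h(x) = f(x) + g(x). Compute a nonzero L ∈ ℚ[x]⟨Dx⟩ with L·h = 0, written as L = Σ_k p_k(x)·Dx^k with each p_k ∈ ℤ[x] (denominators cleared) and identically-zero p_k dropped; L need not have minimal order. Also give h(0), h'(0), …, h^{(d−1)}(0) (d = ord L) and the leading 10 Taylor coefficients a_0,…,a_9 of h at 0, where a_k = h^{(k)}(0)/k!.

L = (-24 + 288·x + 288·x^2)·Dx + (31 - 24·x + 204·x^2 + 288·x^3)·Dx^2 + (-3 + 5·x + 20·x^3 + 48·x^4)·Dx^3  (order 3).
h: a_k = 2, 2, 18, 178/3, 162, 2366/5, 1458, 30874/7, 13122, 353270/9, …
ICs: h(0) = 2, h′(0) = 2, h′′(0) = 36.

f: a_k = 2, 6, 18, 54, 162, 486, 1458, 4374, 13122, 39366, …
g: a_k = 0, -4, 0, 16/3, 0, -64/5, 0, 256/7, 0, -1024/9, …
h₀=f+g: left-lcm gives L₀, ord ≤ 3.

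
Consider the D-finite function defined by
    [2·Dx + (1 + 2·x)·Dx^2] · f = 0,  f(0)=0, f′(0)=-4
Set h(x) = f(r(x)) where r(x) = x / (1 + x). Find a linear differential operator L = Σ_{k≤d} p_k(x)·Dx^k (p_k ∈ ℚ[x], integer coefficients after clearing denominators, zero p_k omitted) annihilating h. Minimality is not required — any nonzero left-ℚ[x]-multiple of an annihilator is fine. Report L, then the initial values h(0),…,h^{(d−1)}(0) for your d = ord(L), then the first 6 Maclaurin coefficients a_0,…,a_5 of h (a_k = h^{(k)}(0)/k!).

f: a_k = 0, -4, 4, -16/3, 8, -64/5, …
L₀ from L_f via x↦r, Dx↦r'^{-1}Dx.
L = (4 + 6·x)·Dx + (1 + 4·x + 3·x^2)·Dx^2  (order 2).
h: a_k = 0, -4, 8, -52/3, 40, -484/5, …
ICs: h(0) = 0, h′(0) = -4.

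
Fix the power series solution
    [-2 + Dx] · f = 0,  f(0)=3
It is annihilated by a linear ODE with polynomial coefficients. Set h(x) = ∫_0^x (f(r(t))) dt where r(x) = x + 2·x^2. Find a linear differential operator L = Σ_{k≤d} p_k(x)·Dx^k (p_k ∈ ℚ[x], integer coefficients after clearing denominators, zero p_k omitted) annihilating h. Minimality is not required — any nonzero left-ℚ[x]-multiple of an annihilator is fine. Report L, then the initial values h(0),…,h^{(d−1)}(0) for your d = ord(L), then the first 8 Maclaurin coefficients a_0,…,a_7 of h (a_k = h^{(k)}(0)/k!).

f: a_k = 3, 6, 6, 4, 2, 4/5, 4/15, 8/105, …
Substitute x→r, Dx→(1/r')Dx; clear ⇒ L₀.
Integrate: L := L₀·Dx.
L = (-2 - 8·x)·Dx + Dx^2  (order 2).
h: a_k = 0, 3, 3, 6, 7, 10, 54/5, 1324/105, …
ICs: h(0) = 0, h′(0) = 3.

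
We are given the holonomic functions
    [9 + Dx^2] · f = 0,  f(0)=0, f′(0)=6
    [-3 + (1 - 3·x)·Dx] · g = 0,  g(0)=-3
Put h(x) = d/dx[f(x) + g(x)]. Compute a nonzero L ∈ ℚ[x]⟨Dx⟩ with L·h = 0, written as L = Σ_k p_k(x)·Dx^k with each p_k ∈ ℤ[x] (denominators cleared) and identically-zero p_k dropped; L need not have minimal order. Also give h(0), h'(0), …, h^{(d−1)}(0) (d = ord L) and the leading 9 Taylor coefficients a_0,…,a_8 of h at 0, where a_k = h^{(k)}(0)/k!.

f: a_k = 0, 6, 0, -9, 0, 81/20, 0, -243/280, 0, …
g: a_k = -3, -9, -27, -81, -243, -729, -2187, -6561, -19683, …
Sum ⇒ L₀ = lclm(L_f,L_g) in ℚ(x)⟨Dx⟩.
h₀' ⇒ L via d/dx closure of L₀.
L = (702 - 324·x + 486·x^2) + (-63 + 243·x - 243·x^2 + 243·x^3)·Dx + (78 - 36·x + 54·x^2)·Dx^2 + (-7 + 27·x - 27·x^2 + 27·x^3)·Dx^3  (order 3).
h: a_k = -3, -54, -270, -972, -14499/4, -13122, -1837323/40, -157464, -1190425653/2240, …
ICs: h(0) = -3, h′(0) = -54, h′′(0) = -540.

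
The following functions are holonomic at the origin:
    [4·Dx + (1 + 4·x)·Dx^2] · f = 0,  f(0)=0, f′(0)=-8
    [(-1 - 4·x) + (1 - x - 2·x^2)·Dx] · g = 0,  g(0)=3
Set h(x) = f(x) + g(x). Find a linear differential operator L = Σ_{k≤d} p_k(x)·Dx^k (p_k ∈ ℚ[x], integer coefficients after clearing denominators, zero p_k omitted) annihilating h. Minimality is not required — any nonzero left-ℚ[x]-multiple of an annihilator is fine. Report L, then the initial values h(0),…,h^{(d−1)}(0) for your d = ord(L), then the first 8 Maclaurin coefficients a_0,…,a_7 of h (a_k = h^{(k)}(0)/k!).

L = (-156 - 624·x - 1440·x^2 - 768·x^3 - 768·x^4)·Dx + (1 - 160·x - 1064·x^2 - 1952·x^3 - 1600·x^4 - 1280·x^5)·Dx^2 + (5 + 39·x + 66·x^2 - 80·x^3 - 240·x^4 - 384·x^5 - 256·x^6)·Dx^3  (order 3).
h: a_k = 3, -5, 25, -83/3, 161, -1733/5, 4483/3, -30983/7, …
ICs: h(0) = 3, h′(0) = -5, h′′(0) = 50.

f: a_k = 0, -8, 16, -128/3, 128, -2048/5, 4096/3, -32768/7, …
g: a_k = 3, 3, 9, 15, 33, 63, 129, 255, …
L₀ := lclm(L_f,L_g); ord L₀ ≤ 2+1.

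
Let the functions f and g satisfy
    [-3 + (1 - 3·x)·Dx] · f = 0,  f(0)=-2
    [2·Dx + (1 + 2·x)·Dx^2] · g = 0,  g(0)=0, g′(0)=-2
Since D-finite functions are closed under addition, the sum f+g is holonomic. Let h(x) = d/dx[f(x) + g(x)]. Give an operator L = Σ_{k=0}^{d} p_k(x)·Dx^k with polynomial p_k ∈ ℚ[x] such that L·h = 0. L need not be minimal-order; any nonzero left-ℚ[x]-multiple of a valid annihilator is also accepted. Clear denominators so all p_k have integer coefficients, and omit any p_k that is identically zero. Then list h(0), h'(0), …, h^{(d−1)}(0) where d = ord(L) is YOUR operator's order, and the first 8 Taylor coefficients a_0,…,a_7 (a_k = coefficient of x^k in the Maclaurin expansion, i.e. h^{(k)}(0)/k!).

L = (78 + 36·x) + (23 + 132·x + 72·x^2)·Dx + (-4 + x + 27·x^2 + 18·x^3)·Dx^2  (order 2).
h: a_k = -8, -32, -170, -632, -2462, -8684, -30746, -104720, …
ICs: h(0) = -8, h′(0) = -32.

f: a_k = -2, -6, -18, -54, -162, -486, -1458, -4374, …
g: a_k = 0, -2, 2, -8/3, 4, -32/5, 32/3, -128/7, …
f+g: L₀ = lclm(L_f,L_g), ord ≤ 1+2.
Derive L from L₀ (diff closure).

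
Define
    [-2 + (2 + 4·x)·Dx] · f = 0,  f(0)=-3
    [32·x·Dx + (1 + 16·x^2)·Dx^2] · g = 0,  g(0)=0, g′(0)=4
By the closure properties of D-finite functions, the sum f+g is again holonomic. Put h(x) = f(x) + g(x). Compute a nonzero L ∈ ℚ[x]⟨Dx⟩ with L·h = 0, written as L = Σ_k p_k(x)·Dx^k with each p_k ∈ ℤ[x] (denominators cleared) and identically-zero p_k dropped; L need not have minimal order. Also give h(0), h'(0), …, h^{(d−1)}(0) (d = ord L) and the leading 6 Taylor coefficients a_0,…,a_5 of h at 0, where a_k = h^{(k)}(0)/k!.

L = (-32 - 160·x + 1536·x^2 + 1536·x^3)·Dx + (-35 - 128·x + 1312·x^2 + 6144·x^3 + 5376·x^4)·Dx^2 + (-1 + 30·x + 96·x^2 + 576·x^3 + 1792·x^4 + 1536·x^5)·Dx^3  (order 3).
h: a_k = -3, 1, 3/2, -137/6, 15/8, 8087/40, …
ICs: h(0) = -3, h′(0) = 1, h′′(0) = 3.

f: a_k = -3, -3, 3/2, -3/2, 15/8, -21/8, …
g: a_k = 0, 4, 0, -64/3, 0, 1024/5, …
Sum ⇒ L₀ = lclm(L_f,L_g) in ℚ(x)⟨Dx⟩.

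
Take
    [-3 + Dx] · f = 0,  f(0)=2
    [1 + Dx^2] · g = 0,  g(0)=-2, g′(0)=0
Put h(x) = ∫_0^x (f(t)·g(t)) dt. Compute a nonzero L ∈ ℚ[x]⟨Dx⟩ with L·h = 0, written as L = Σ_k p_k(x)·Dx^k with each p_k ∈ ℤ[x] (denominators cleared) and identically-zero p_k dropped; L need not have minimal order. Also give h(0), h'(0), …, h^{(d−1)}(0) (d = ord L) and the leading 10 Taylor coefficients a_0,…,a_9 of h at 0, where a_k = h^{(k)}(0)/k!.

f: a_k = 2, 6, 9, 9, 27/4, 81/20, 81/40, 243/280, 729/2240, 243/2240, …
g: a_k = -2, 0, 1, 0, -1/12, 0, 1/360, 0, -1/20160, 0, …
h₀=f·g: eliminate ⇒ L₀, order ≤ 1·2.
h=∫₀ˣh₀: take L = L₀·Dx.
L = 10·Dx - 6·Dx^2 + Dx^3  (order 3).
h: a_k = 0, -4, -6, -16/3, -3, -14/15, 1/15, 88/315, 83/420, 527/5670, …
ICs: h(0) = 0, h′(0) = -4, h′′(0) = -12.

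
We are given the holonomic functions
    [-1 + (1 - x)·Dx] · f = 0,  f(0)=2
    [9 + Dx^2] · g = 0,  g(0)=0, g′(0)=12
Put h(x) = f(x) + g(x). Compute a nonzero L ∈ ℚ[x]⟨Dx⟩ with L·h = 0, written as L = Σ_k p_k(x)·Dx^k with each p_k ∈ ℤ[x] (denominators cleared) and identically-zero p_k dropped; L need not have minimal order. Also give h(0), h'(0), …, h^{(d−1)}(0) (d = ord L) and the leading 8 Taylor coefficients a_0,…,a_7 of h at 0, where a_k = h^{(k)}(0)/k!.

L = (135 - 162·x + 81·x^2) + (-99 + 261·x - 243·x^2 + 81·x^3)·Dx + (15 - 18·x + 9·x^2)·Dx^2 + (-11 + 29·x - 27·x^2 + 9·x^3)·Dx^3  (order 3).
h: a_k = 2, 14, 2, -16, 2, 101/10, 2, 37/140, …
ICs: h(0) = 2, h′(0) = 14, h′′(0) = 4.

f: a_k = 2, 2, 2, 2, 2, 2, 2, 2, …
g: a_k = 0, 12, 0, -18, 0, 81/10, 0, -243/140, …
h₀=f+g: left-lcm gives L₀, ord ≤ 3.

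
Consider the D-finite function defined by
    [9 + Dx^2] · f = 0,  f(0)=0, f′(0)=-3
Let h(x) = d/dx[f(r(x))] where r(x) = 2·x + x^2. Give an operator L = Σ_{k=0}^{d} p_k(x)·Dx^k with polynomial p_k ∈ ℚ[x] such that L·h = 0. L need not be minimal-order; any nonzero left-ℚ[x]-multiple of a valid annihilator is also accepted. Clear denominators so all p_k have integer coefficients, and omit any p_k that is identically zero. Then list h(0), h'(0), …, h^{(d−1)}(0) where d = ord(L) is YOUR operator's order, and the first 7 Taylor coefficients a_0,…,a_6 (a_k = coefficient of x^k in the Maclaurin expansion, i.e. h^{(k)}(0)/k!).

L = (39 + 144·x + 216·x^2 + 144·x^3 + 36·x^4) + (-3 - 3·x)·Dx + (1 + 2·x + x^2)·Dx^2  (order 2).
h: a_k = -6, -6, 108, 216, -189, -945, -3726/5, …
ICs: h(0) = -6, h′(0) = -6.

f: a_k = 0, -3, 0, 9/2, 0, -81/40, 0, …
f∘r: x↦r, Dx↦Dx/r' in L_f ⇒ L₀.
Differentiate: ansatz ord ≤ ord L₀ ⇒ L.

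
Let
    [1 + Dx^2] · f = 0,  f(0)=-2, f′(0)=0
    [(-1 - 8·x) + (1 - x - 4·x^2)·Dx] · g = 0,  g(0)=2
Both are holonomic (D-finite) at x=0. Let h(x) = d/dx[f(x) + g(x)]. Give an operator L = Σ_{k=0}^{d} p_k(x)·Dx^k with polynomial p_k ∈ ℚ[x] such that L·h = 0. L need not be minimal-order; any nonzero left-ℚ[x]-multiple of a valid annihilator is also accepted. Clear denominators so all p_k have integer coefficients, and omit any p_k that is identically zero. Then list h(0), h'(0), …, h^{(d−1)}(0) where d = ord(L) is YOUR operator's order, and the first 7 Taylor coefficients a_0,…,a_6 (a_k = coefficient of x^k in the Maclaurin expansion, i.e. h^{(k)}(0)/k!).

f: a_k = -2, 0, 1, 0, -1/12, 0, 1/360, …
g: a_k = 2, 2, 10, 18, 58, 130, 362, …
Sum ⇒ L₀ = lclm(L_f,L_g) in ℚ(x)⟨Dx⟩.
Derive L from L₀ (diff closure).
L = (706 + 4324·x + 19178·x^2 + 15080·x^3 + 30400·x^4 + 1152·x^5 + 1536·x^6) + (-55 - 431·x + 153·x^2 + 1009·x^3 + 3620·x^4 + 5904·x^5 + 448·x^6 + 512·x^7)·Dx + (706 + 4324·x + 19178·x^2 + 15080·x^3 + 30400·x^4 + 1152·x^5 + 1536·x^6)·Dx^2 + (-55 - 431·x + 153·x^2 + 1009·x^3 + 3620·x^4 + 5904·x^5 + 448·x^6 + 512·x^7)·Dx^3  (order 3).
h: a_k = 2, 22, 54, 695/3, 650, 130321/60, 6174, …
ICs: h(0) = 2, h′(0) = 22, h′′(0) = 108.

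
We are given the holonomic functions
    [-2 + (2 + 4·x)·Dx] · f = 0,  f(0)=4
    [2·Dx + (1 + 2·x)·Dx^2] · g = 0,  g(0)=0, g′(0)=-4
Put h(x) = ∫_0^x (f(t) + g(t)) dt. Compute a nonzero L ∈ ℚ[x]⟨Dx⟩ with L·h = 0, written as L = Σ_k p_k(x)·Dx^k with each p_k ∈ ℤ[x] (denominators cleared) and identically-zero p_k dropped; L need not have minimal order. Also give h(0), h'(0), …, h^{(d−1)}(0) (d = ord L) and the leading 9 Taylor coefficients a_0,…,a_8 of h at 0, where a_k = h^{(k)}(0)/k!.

f: a_k = 4, 4, -2, 2, -5/2, 7/2, -21/4, 33/4, -429/32, …
g: a_k = 0, -4, 4, -16/3, 8, -64/5, 64/3, -256/7, 64, …
h₀=f+g: left-lcm gives L₀, ord ≤ 3.
h=∫h₀ ⇒ L = L₀·Dx.
L = 2·Dx^2 + (5 + 10·x)·Dx^3 + (1 + 4·x + 4·x^2)·Dx^4  (order 4).
h: a_k = 0, 4, 0, 2/3, -5/6, 11/10, -31/20, 193/84, -793/224, …
ICs: h(0) = 0, h′(0) = 4, h′′(0) = 0, h′′′(0) = 4.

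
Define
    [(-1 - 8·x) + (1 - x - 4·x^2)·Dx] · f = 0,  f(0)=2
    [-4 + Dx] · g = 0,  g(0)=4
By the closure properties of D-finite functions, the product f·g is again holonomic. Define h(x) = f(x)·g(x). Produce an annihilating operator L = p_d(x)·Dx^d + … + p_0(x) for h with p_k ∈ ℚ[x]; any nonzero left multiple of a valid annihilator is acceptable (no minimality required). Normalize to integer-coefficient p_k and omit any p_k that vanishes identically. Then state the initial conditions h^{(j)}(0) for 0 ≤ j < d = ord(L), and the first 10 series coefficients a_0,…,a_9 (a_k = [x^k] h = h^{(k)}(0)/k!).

L = (5 + 4·x - 16·x^2) + (-1 + x + 4·x^2)·Dx  (order 1).
h: a_k = 8, 40, 136, 1144/3, 3032/3, 39064/15, 60232/9, 5397688/315, 13834264/315, 318841528/2835, …
ICs: h(0) = 8.

f: a_k = 2, 2, 10, 18, 58, 130, 362, 882, 2330, 5858, …
g: a_k = 4, 16, 32, 128/3, 128/3, 512/15, 1024/45, 4096/315, 2048/315, 8192/2835, …
L₀ := L_f ⊗_s L_g (sym. prod.), ord ≤ 1.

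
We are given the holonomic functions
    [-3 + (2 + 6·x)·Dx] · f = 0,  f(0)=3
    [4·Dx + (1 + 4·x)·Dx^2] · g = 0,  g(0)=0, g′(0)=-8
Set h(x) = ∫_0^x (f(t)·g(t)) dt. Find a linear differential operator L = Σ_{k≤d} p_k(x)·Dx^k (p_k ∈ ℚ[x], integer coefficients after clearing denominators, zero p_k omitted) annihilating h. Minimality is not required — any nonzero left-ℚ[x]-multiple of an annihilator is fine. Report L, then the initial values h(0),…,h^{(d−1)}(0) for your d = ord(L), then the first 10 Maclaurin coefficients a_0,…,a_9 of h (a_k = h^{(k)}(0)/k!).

L = (3 + 36·x)·Dx + (4 + 12·x)·Dx^2 + (4 + 40·x + 132·x^2 + 144·x^3)·Dx^3  (order 3).
h: a_k = 0, 0, -12, 4, -29/4, 39/2, -9383/160, 206953/1120, -21442563/35840, 53092163/26880, …
ICs: h(0) = 0, h′(0) = 0, h′′(0) = -24.

f: a_k = 3, 9/2, -27/8, 81/16, -1215/128, 5103/256, -45927/1024, 216513/2048, -8444007/32768, 42220035/65536, …
g: a_k = 0, -8, 16, -128/3, 128, -2048/5, 4096/3, -32768/7, 16384, -524288/9, …
h₀=f·g: eliminate ⇒ L₀, order ≤ 1·2.
Integrate: L := L₀·Dx.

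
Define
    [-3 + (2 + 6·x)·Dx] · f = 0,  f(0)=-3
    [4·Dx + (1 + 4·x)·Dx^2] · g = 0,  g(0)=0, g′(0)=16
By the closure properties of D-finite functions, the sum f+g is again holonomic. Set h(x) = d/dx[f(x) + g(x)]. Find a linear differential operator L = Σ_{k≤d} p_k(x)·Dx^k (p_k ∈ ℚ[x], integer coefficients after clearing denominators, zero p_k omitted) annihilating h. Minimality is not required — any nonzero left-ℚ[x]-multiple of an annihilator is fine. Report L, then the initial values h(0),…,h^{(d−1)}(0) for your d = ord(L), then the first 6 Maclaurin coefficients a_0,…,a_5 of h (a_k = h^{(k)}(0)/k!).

f: a_k = -3, -9/2, 27/8, -81/16, 1215/128, -5103/256, …
g: a_k = 0, 16, -32, 256/3, -256, 4096/5, …
Weyl lclm of L_f,L_g ⇒ L₀ (ord ≤ 3).
h₀' ⇒ L via d/dx closure of L₀.
L = (84 + 144·x) + (101 + 552·x + 720·x^2)·Dx + (10 + 94·x + 288·x^2 + 288·x^3)·Dx^2  (order 2).
h: a_k = 23/2, -229/4, 3853/16, -31553/32, 1023061/256, -8250827/512, …
ICs: h(0) = 23/2, h′(0) = -229/4.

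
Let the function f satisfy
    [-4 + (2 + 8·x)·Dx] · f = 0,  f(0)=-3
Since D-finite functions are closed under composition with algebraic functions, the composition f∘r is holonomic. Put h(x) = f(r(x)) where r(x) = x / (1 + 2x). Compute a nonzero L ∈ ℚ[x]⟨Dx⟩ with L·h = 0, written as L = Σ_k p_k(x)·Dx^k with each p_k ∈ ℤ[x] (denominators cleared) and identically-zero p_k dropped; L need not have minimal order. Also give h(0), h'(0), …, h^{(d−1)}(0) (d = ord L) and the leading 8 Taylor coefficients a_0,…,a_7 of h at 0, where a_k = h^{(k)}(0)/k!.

L = -2 + (1 + 8·x + 12·x^2)·Dx  (order 1).
h: a_k = -3, -6, 18, -60, 222, -900, 3924, -18072, …
ICs: h(0) = -3.

f: a_k = -3, -6, 6, -12, 30, -84, 252, -792, …
h₀=f(r): pull back L_f along r ⇒ L₀.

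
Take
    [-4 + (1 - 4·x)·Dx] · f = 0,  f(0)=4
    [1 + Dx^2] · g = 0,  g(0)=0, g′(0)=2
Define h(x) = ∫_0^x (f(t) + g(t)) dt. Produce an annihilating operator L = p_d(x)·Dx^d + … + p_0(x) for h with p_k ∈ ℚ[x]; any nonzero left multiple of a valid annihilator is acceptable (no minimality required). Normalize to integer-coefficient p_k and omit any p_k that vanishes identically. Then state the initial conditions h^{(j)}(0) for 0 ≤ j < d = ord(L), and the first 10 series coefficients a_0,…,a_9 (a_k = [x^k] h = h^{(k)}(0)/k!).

f: a_k = 4, 16, 64, 256, 1024, 4096, 16384, 65536, 262144, 1048576, …
g: a_k = 0, 2, 0, -1/3, 0, 1/60, 0, -1/2520, 0, 1/181440, …
Sum ⇒ L₀ = lclm(L_f,L_g) in ℚ(x)⟨Dx⟩.
h=∫h₀ ⇒ L = L₀·Dx.
L = (388 - 32·x + 64·x^2)·Dx + (-33 + 140·x - 48·x^2 + 64·x^3)·Dx^2 + (388 - 32·x + 64·x^2)·Dx^3 + (-33 + 140·x - 48·x^2 + 64·x^3)·Dx^4  (order 4).
h: a_k = 0, 4, 9, 64/3, 767/12, 1024/5, 245761/360, 16384/7, 165150719/20160, 262144/9, …
ICs: h(0) = 0, h′(0) = 4, h′′(0) = 18, h′′′(0) = 128.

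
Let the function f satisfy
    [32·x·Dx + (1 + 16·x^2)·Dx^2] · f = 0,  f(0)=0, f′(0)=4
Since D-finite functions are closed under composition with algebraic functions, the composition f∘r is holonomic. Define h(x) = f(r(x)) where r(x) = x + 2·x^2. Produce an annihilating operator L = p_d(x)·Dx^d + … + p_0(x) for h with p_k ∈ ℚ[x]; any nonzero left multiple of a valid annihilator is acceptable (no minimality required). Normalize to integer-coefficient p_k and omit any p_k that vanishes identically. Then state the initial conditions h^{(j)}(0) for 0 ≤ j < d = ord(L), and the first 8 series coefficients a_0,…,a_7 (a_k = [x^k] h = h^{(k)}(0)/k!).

L = (-4 + 32·x + 256·x^2 + 768·x^3 + 768·x^4)·Dx + (1 + 4·x + 16·x^2 + 128·x^3 + 320·x^4 + 256·x^5)·Dx^2  (order 2).
h: a_k = 0, 4, 8, -64/3, -128, -256/5, 5632/3, 40960/7, …
ICs: h(0) = 0, h′(0) = 4.

f: a_k = 0, 4, 0, -64/3, 0, 1024/5, 0, -16384/7, …
L₀ from L_f via x↦r, Dx↦r'^{-1}Dx.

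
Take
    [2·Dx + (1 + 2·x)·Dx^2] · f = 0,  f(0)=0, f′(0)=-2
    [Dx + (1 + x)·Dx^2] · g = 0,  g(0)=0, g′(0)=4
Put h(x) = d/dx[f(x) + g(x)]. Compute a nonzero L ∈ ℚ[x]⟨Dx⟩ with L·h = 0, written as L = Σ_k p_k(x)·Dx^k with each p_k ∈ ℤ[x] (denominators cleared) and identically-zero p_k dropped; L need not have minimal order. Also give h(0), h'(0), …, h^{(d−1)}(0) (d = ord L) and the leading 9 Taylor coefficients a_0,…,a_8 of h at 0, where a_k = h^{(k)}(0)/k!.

L = 4 + (6 + 8·x)·Dx + (1 + 3·x + 2·x^2)·Dx^2  (order 2).
h: a_k = 2, 0, -4, 12, -28, 60, -124, 252, -508, …
ICs: h(0) = 2, h′(0) = 0.

f: a_k = 0, -2, 2, -8/3, 4, -32/5, 32/3, -128/7, 32, …
g: a_k = 0, 4, -2, 4/3, -1, 4/5, -2/3, 4/7, -1/2, …
Sum ⇒ L₀ = lclm(L_f,L_g) in ℚ(x)⟨Dx⟩.
Derive L from L₀ (diff closure).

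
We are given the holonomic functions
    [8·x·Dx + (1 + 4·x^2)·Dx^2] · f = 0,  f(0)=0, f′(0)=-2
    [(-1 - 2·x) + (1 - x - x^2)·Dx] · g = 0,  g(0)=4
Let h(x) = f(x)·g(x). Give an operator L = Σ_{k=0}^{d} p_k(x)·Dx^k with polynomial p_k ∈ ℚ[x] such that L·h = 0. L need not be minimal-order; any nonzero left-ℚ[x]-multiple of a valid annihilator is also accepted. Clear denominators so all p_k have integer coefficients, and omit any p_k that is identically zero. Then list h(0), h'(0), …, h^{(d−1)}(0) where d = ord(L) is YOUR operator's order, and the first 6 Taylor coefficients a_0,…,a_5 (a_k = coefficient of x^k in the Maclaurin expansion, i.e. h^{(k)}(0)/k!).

f: a_k = 0, -2, 0, 8/3, 0, -32/5, …
g: a_k = 4, 4, 8, 12, 20, 32, …
h₀=f·g: eliminate ⇒ L₀, order ≤ 2·1.
L = (2 + 8·x + 24·x^2) + (2 - 4·x + 16·x^2 + 24·x^3)·Dx + (-1 + x - 3·x^2 + 4·x^3 + 4·x^4)·Dx^2  (order 2).
h: a_k = 0, -8, -8, -16/3, -40/3, -664/15, …
ICs: h(0) = 0, h′(0) = -8.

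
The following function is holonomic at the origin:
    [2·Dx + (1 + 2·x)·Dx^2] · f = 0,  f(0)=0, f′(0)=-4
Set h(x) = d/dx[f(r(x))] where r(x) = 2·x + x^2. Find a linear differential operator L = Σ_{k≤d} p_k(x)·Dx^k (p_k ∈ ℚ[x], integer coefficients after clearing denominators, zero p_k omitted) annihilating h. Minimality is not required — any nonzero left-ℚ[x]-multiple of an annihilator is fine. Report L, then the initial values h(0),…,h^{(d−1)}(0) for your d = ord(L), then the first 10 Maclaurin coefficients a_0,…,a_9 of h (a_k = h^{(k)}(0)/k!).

f: a_k = 0, -4, 4, -16/3, 8, -64/5, 64/3, -256/7, 64, -1024/9, …
f∘r: x↦r, Dx↦Dx/r' in L_f ⇒ L₀.
Derive L from L₀ (diff closure).
L = (3 + 4·x + 2·x^2) + (1 + 5·x + 6·x^2 + 2·x^3)·Dx  (order 1).
h: a_k = -8, 24, -80, 272, -928, 3168, -10816, 36928, -126080, 430464, …
ICs: h(0) = -8.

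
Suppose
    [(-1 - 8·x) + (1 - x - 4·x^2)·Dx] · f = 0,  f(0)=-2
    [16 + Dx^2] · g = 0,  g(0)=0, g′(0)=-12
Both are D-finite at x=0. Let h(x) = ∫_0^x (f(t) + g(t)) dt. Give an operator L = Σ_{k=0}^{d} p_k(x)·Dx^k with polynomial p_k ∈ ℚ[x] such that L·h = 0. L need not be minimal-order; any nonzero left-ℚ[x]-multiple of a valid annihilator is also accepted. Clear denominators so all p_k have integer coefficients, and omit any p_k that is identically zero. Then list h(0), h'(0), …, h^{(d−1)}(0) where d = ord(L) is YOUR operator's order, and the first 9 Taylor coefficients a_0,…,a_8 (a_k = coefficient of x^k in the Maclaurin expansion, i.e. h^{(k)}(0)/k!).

L = (560 + 4608·x + 1664·x^2 + 6144·x^3 + 10240·x^4 + 16384·x^5)·Dx + (-208 + 272·x + 896·x^2 - 1408·x^3 - 1536·x^4 + 6144·x^5 + 8192·x^6)·Dx^2 + (35 + 288·x + 104·x^2 + 384·x^3 + 640·x^4 + 1024·x^5)·Dx^3 + (-13 + 17·x + 56·x^2 - 88·x^3 - 96·x^4 + 384·x^5 + 512·x^6)·Dx^4  (order 4).
h: a_k = 0, -2, -7, -10/3, 7/2, -58/5, -389/15, -362/7, -45793/420, …
ICs: h(0) = 0, h′(0) = -2, h′′(0) = -14, h′′′(0) = -20.

f: a_k = -2, -2, -10, -18, -58, -130, -362, -882, -2330, …
g: a_k = 0, -12, 0, 32, 0, -128/5, 0, 1024/105, 0, …
L₀ := lclm(L_f,L_g); ord L₀ ≤ 1+2.
Integrate: L := L₀·Dx.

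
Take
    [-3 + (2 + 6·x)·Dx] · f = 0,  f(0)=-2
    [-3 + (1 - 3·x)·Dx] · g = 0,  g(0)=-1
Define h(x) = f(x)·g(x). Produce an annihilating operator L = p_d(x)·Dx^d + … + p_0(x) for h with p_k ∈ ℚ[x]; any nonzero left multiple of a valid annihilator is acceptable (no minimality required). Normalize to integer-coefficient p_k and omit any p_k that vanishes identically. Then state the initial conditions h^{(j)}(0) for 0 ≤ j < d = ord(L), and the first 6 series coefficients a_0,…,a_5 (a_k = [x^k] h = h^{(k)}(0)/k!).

L = (9 + 9·x) + (-2 + 18·x^2)·Dx  (order 1).
h: a_k = 2, 9, 99/4, 621/8, 14499/64, 88695/128, …
ICs: h(0) = 2.

f: a_k = -2, -3, 9/4, -27/8, 405/64, -1701/128, …
g: a_k = -1, -3, -9, -27, -81, -243, …
L₀ := L_f ⊗_s L_g (sym. prod.), ord ≤ 1.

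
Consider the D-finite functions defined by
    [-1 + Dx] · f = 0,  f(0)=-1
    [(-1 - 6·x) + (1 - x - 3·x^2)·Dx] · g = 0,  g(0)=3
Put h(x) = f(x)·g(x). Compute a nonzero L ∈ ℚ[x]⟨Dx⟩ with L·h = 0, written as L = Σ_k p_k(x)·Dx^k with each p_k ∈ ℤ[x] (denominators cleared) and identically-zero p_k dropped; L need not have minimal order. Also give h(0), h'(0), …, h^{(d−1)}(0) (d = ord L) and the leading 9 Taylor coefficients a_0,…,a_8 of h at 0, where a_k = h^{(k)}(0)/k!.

f: a_k = -1, -1, -1/2, -1/6, -1/24, -1/120, -1/720, -1/5040, -1/40320, …
g: a_k = 3, 3, 12, 21, 57, 120, 291, 651, 1524, …
Sym-product of L_f,L_g gives L₀ (≤ ord 1).
L = (2 + 5·x - 3·x^2) + (-1 + x + 3·x^2)·Dx  (order 1).
h: a_k = -3, -6, -33/2, -35, -677/8, -3793/20, -106447/240, -850483/840, -6298165/2688, …
ICs: h(0) = -3.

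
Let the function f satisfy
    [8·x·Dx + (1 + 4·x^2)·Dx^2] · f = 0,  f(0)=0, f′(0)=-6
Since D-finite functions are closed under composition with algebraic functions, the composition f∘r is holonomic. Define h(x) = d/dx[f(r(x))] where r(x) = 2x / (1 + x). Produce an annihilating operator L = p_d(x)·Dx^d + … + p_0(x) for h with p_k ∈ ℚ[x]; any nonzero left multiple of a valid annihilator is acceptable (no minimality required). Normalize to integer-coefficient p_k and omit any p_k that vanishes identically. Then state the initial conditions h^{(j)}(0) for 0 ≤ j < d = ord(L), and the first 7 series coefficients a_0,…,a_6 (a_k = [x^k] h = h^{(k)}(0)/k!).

f: a_k = 0, -6, 0, 8, 0, -96/5, 0, …
h₀=f(r): pull back L_f along r ⇒ L₀.
Derive L from L₀ (diff closure).
L = (2 + 34·x) + (1 + 2·x + 17·x^2)·Dx  (order 1).
h: a_k = -12, 24, 156, -720, -1212, 14664, -8724, …
ICs: h(0) = -12.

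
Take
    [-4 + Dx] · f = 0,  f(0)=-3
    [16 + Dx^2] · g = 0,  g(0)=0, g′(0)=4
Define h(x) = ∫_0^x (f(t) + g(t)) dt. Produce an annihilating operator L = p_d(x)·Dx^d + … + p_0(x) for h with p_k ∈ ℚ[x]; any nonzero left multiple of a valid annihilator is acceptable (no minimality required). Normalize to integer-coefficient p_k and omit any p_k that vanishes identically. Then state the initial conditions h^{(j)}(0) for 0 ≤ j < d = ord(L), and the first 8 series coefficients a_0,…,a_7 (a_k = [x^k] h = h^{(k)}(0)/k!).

L = -64·Dx + 16·Dx^2 - 4·Dx^3 + Dx^4  (order 4).
h: a_k = 0, -3, -4, -8, -32/3, -32/5, -128/45, -256/105, …
ICs: h(0) = 0, h′(0) = -3, h′′(0) = -8, h′′′(0) = -48.

f: a_k = -3, -12, -24, -32, -32, -128/5, -256/15, -1024/105, …
g: a_k = 0, 4, 0, -32/3, 0, 128/15, 0, -1024/315, …
f+g: L₀ = lclm(L_f,L_g), ord ≤ 1+2.
h=∫h₀ ⇒ L = L₀·Dx.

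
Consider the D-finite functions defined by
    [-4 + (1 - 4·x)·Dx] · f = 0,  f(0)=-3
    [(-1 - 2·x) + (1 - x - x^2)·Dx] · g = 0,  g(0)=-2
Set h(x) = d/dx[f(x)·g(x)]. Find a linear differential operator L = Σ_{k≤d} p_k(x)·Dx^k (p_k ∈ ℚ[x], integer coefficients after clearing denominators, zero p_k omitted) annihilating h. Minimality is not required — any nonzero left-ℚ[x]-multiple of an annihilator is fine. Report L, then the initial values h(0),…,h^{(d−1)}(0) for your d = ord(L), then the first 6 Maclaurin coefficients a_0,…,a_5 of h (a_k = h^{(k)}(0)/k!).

L = (44 - 114·x - 66·x^2 + 192·x^3 + 192·x^4) + (-5 + 31·x - 33·x^2 - 62·x^3 + 60·x^4 + 48·x^5)·Dx  (order 1).
h: a_k = 30, 264, 1638, 8856, 44520, 214164, …
ICs: h(0) = 30.

f: a_k = -3, -12, -48, -192, -768, -3072, …
g: a_k = -2, -2, -4, -6, -10, -16, …
h₀=f·g: eliminate ⇒ L₀, order ≤ 1·1.
h=h₀': d/dx-closure on L₀ ⇒ L.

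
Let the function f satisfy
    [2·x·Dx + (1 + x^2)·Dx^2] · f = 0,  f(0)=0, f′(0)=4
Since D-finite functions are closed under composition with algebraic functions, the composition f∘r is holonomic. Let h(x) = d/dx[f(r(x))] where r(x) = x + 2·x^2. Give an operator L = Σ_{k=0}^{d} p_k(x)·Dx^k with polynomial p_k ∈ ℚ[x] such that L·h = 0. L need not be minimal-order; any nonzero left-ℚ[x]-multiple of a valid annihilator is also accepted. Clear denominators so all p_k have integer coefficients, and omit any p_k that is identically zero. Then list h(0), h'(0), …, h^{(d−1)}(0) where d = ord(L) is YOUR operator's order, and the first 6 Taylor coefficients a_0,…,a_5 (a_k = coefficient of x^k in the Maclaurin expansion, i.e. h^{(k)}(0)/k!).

L = (-4 + 2·x + 16·x^2 + 48·x^3 + 48·x^4) + (1 + 4·x + x^2 + 8·x^3 + 20·x^4 + 16·x^5)·Dx  (order 1).
h: a_k = 4, 16, -4, -32, -76, -16, …
ICs: h(0) = 4.

f: a_k = 0, 4, 0, -4/3, 0, 4/5, …
Substitute x→r, Dx→(1/r')Dx; clear ⇒ L₀.
Derive L from L₀ (diff closure).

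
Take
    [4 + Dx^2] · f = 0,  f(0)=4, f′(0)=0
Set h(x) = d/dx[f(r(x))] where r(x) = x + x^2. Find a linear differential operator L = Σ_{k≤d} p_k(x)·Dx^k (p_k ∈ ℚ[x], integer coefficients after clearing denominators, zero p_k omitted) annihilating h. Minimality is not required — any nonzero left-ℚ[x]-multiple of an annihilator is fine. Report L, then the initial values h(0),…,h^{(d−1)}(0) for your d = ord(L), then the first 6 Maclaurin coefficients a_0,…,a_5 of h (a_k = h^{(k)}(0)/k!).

L = (16 + 32·x + 96·x^2 + 128·x^3 + 64·x^4) + (-6 - 12·x)·Dx + (1 + 4·x + 4·x^2)·Dx^2  (order 2).
h: a_k = 0, -16, -48, -64/3, 160/3, 1408/15, …
ICs: h(0) = 0, h′(0) = -16.

f: a_k = 4, 0, -8, 0, 8/3, 0, …
Change of var in L_f (x↦r) gives L₀.
h=h₀': d/dx-closure on L₀ ⇒ L.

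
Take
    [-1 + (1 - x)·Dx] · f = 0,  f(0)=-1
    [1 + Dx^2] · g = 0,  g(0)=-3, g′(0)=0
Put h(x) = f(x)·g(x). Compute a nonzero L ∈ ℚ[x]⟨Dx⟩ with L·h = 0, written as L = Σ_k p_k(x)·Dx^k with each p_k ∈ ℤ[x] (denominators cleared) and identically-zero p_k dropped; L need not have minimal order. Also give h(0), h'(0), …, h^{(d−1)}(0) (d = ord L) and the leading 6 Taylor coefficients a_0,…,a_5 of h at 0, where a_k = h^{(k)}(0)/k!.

f: a_k = -1, -1, -1, -1, -1, -1, …
g: a_k = -3, 0, 3/2, 0, -1/8, 0, …
f·g: L₀ = L_f ⊗_s L_g, ord ≤ 1·2.
L = (-1 + x) + 2·Dx + (-1 + x)·Dx^2  (order 2).
h: a_k = 3, 3, 3/2, 3/2, 13/8, 13/8, …
ICs: h(0) = 3, h′(0) = 3.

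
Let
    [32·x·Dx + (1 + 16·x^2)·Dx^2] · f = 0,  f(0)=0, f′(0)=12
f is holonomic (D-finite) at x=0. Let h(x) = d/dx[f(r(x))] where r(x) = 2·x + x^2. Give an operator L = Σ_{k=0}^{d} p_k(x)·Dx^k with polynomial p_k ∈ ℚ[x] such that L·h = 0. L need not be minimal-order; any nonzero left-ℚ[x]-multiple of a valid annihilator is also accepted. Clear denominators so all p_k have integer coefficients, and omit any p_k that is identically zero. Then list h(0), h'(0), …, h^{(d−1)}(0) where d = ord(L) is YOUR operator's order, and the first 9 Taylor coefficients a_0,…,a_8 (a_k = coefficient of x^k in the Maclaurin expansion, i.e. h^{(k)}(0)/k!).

f: a_k = 0, 12, 0, -64, 0, 3072/5, 0, -49152/7, 0, …
L₀ from L_f via x↦r, Dx↦r'^{-1}Dx.
h=h₀': d/dx-closure on L₀ ⇒ L.
L = (-1 + 128·x + 256·x^2 + 192·x^3 + 48·x^4) + (1 + x + 64·x^2 + 128·x^3 + 80·x^4 + 16·x^5)·Dx  (order 1).
h: a_k = 24, 24, -1536, -3072, 96384, 294528, -5947392, -24969216, 360241152, …
ICs: h(0) = 24.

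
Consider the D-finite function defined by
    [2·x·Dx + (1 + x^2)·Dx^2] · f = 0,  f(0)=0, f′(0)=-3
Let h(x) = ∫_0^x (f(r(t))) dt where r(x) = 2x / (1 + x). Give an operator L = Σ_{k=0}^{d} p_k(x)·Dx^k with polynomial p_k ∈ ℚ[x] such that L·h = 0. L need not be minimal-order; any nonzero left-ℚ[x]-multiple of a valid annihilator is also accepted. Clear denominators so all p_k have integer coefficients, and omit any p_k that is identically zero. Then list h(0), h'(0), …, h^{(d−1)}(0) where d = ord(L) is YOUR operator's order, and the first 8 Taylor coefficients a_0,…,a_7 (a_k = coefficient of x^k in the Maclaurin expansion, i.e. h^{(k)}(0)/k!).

L = (2 + 10·x)·Dx^2 + (1 + 2·x + 5·x^2)·Dx^3  (order 3).
h: a_k = 0, 0, -3, 2, 1/2, -18/5, 19/5, 22/7, …
ICs: h(0) = 0, h′(0) = 0, h′′(0) = -6.

f: a_k = 0, -3, 0, 1, 0, -3/5, 0, 3/7, …
Change of var in L_f (x↦r) gives L₀.
h=∫₀ˣh₀: take L = L₀·Dx.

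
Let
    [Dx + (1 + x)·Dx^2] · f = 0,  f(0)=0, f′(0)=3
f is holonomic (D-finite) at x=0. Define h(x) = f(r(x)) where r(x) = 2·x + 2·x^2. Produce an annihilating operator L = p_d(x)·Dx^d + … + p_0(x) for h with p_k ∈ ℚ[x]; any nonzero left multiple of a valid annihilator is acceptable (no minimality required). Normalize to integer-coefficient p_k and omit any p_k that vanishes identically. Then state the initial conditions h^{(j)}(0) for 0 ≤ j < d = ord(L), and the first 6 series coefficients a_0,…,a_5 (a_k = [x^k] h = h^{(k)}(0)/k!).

f: a_k = 0, 3, -3/2, 1, -3/4, 3/5, …
Change of var in L_f (x↦r) gives L₀.
L = (4·x + 4·x^2)·Dx + (1 + 4·x + 6·x^2 + 4·x^3)·Dx^2  (order 2).
h: a_k = 0, 6, 0, -4, 6, -24/5, …
ICs: h(0) = 0, h′(0) = 6.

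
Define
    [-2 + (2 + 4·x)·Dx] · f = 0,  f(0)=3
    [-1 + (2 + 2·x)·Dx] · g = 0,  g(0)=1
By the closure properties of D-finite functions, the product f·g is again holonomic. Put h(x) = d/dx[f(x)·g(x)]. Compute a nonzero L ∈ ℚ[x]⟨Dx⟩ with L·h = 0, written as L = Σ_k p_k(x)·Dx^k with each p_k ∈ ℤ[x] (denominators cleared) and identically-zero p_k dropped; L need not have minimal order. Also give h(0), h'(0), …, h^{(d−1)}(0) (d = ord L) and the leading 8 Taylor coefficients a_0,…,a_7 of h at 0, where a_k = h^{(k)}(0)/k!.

f: a_k = 3, 3, -3/2, 3/2, -15/8, 21/8, -63/16, 99/16, …
g: a_k = 1, 1/2, -1/8, 1/16, -5/128, 7/256, -21/1024, 33/2048, …
L₀ := L_f ⊗_s L_g (sym. prod.), ord ≤ 1.
Differentiate: ansatz ord ≤ ord L₀ ⇒ L.
L = -1 + (-6 - 26·x - 36·x^2 - 16·x^3)·Dx  (order 1).
h: a_k = 9/2, -3/4, 27/16, -111/32, 1755/256, -6813/512, 52479/2048, -201543/4096, …
ICs: h(0) = 9/2.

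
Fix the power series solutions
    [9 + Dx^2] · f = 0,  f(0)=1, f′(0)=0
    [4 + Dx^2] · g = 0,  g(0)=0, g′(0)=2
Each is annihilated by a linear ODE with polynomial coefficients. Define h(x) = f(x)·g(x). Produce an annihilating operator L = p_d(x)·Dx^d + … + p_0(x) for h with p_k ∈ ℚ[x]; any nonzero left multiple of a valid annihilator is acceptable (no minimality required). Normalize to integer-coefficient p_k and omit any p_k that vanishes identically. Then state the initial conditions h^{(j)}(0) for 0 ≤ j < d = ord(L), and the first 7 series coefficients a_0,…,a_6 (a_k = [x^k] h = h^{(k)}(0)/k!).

L = 25 + 26·Dx^2 + Dx^4  (order 4).
h: a_k = 0, 2, 0, -31/3, 0, 781/60, 0, …
ICs: h(0) = 0, h′(0) = 2, h′′(0) = 0, h′′′(0) = -62.

f: a_k = 1, 0, -9/2, 0, 27/8, 0, -81/80, …
g: a_k = 0, 2, 0, -4/3, 0, 4/15, 0, …
Sym-product of L_f,L_g gives L₀ (≤ ord 4).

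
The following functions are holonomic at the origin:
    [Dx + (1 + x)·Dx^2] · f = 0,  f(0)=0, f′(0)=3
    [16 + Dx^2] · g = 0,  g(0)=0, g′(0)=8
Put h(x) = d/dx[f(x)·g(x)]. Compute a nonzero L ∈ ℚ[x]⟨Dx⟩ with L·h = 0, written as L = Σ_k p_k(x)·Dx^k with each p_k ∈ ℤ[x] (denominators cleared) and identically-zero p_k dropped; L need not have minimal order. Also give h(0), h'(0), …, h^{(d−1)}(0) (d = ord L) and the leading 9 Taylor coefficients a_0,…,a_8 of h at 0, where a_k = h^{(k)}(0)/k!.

f: a_k = 0, 3, -3/2, 1, -3/4, 3/5, -1/2, 3/7, -3/8, …
g: a_k = 0, 8, 0, -64/3, 0, 256/15, 0, -2048/315, 0, …
f·g: L₀ = L_f ⊗_s L_g, ord ≤ 2·2.
Derive L from L₀ (diff closure).
L = (96160 + 647168·x + 1757184·x^2 + 2482176·x^3 + 1931264·x^4 + 786432·x^5 + 131072·x^6) + (13728 + 74144·x + 156160·x^2 + 161280·x^3 + 81920·x^4 + 16384·x^5)·Dx + (13546 + 87008·x + 228848·x^2 + 316416·x^3 + 242944·x^4 + 98304·x^5 + 16384·x^6)·Dx^2 + (858 + 4634·x + 9760·x^2 + 10080·x^3 + 5120·x^4 + 1024·x^5)·Dx^3 + (471 + 2910·x + 7439·x^2 + 10080·x^3 + 7640·x^4 + 3072·x^5 + 512·x^6)·Dx^4  (order 4).
h: a_k = 0, 48, -36, -224, 130, 208, -476/5, -1984/21, 291/7, …
ICs: h(0) = 0, h′(0) = 48, h′′(0) = -72, h′′′(0) = -1344.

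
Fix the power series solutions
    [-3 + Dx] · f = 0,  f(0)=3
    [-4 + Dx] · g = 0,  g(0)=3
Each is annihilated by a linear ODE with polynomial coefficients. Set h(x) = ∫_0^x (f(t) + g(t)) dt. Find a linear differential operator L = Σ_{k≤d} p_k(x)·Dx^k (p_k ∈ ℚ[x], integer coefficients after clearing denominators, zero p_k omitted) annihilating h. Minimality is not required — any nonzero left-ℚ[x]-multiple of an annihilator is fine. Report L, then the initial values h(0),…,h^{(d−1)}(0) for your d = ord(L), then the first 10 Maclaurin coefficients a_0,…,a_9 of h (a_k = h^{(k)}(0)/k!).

f: a_k = 3, 9, 27/2, 27/2, 81/8, 243/40, 243/80, 729/560, 2187/4480, 729/4480, …
g: a_k = 3, 12, 24, 32, 32, 128/5, 256/15, 1024/105, 512/105, 2048/945, …
L₀ := lclm(L_f,L_g); ord L₀ ≤ 1+1.
h=∫h₀ ⇒ L = L₀·Dx.
L = 12·Dx - 7·Dx^2 + Dx^3  (order 3).
h: a_k = 0, 6, 21/2, 25/2, 91/8, 337/40, 1267/240, 965/336, 2653/1920, 72097/120960, …
ICs: h(0) = 0, h′(0) = 6, h′′(0) = 21.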